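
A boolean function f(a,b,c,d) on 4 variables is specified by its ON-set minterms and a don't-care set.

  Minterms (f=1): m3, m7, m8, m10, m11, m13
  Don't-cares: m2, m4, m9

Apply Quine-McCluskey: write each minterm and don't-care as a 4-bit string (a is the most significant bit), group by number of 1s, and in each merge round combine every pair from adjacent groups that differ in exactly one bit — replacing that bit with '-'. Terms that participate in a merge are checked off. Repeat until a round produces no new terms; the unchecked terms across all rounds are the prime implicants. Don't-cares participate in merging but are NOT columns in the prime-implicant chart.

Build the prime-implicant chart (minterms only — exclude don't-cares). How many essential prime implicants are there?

size-2^0 implicants → 0010(✓)  0011(✓)  0100  0111(✓)  1000(✓)  1001(✓)  1010(✓)  1011(✓)  1101(✓)
size-2^1 implicants → -010(✓)  -011(✓)  0-11  001-(✓)  1-01  10-0(✓)  10-1(✓)  100-(✓)  101-(✓)
size-2^2 implicants → -01-  10--
Unchecked terms (primes): -01-, 0-11, 0100, 1-01, 10--
Minterm coverage:
  m3 ⊆ -01-,0-11
  m7 ⊆ 0-11 [E]
  m8 ⊆ 10-- [E]
  m10 ⊆ -01-,10--
  m11 ⊆ -01-,10--
  m13 ⊆ 1-01 [E]
E = {0-11, 1-01, 10--}

3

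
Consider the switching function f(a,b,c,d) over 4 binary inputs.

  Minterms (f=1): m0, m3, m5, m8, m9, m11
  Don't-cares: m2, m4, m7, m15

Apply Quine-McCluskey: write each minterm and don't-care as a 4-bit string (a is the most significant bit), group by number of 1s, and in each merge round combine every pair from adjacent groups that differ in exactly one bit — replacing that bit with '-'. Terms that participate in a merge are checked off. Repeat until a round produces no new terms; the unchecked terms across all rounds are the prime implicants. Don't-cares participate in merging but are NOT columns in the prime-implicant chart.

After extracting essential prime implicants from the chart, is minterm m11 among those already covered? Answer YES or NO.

size-2^0 implicants → 0000(✓)  0010(✓)  0011(✓)  0100(✓)  0101(✓)  0111(✓)  1000(✓)  1001(✓)  1011(✓)  1111(✓)
size-2^1 implicants → -000  -011(✓)  -111(✓)  0-00  0-11(✓)  00-0  001-  01-1  010-  1-11(✓)  10-1  100-
size-2^2 implicants → --11
Unchecked terms (primes): --11, -000, 0-00, 00-0, 001-, 01-1, 010-, 10-1, 100-
Minterm coverage:
  m0 ⊆ -000,0-00,00-0
  m3 ⊆ --11,001-
  m5 ⊆ 01-1,010-
  m8 ⊆ -000,100-
  m9 ⊆ 10-1,100-
  m11 ⊆ --11,10-1
(no essential prime implicants)

NO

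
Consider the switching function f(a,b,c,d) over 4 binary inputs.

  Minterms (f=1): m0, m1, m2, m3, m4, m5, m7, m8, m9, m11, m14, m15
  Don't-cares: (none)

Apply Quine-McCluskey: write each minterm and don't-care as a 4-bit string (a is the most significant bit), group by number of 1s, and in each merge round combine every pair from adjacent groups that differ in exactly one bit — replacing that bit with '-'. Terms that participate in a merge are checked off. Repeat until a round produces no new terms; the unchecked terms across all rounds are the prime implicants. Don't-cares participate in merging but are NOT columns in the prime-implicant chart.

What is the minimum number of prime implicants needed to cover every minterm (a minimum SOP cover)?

5

Round 0: 0000✓ 0001✓ 0010✓ 0011✓ 0100✓ 0101✓ 0111✓ 1000✓ 1001✓ 1011✓ 1110✓ 1111✓
Round 1: -000✓ -001✓ -011✓ -111✓ 0-00✓ 0-01✓ 0-11✓ 00-0✓ 00-1✓ 000-✓ 001-✓ 01-1✓ 010-✓ 1-11✓ 10-1✓ 100-✓ 111-
Round 2: --11 -0-1 -00- 0--1 0-0- 00--
PIs = {--11, -0-1, -00-, 0--1, 0-0-, 00--, 111-}
Coverage chart:
  m0: -00-,0-0-,00--
  m1: -0-1,-00-,0--1,0-0-,00--
  m2: 00-- ←essential
  m3: --11,-0-1,0--1,00--
  m4: 0-0- ←essential
  m5: 0--1,0-0-
  m7: --11,0--1
  m8: -00- ←essential
  m9: -0-1,-00-
  m11: --11,-0-1
  m14: 111- ←essential
  m15: --11,111-
Essential: -00-, 0-0-, 00--, 111-
Petrick residual → --11
Min cover (5 terms): cd + b'c' + a'c' + a'b' + abc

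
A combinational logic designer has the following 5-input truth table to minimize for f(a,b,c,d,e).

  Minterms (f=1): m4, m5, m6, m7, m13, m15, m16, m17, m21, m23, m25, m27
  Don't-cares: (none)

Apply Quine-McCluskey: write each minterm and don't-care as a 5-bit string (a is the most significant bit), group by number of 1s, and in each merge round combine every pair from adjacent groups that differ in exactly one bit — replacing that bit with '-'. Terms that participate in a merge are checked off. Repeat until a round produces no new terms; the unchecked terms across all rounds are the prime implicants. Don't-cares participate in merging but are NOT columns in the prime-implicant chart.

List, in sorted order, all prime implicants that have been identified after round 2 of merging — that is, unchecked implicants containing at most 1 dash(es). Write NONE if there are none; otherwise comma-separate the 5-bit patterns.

size-2^0 implicants → 00100(✓)  00101(✓)  00110(✓)  00111(✓)  01101(✓)  01111(✓)  10000(✓)  10001(✓)  10101(✓)  10111(✓)  11001(✓)  11011(✓)
size-2^1 implicants → -0101(✓)  -0111(✓)  0-101(✓)  0-111(✓)  001-0(✓)  001-1(✓)  0010-(✓)  0011-(✓)  011-1(✓)  1-001  10-01  1000-  101-1(✓)  110-1
size-2^2 implicants → -01-1  0-1-1  001--
Unchecked terms (primes): -01-1, 0-1-1, 001--, 1-001, 10-01, 1000-, 110-1

1-001, 10-01, 1000-, 110-1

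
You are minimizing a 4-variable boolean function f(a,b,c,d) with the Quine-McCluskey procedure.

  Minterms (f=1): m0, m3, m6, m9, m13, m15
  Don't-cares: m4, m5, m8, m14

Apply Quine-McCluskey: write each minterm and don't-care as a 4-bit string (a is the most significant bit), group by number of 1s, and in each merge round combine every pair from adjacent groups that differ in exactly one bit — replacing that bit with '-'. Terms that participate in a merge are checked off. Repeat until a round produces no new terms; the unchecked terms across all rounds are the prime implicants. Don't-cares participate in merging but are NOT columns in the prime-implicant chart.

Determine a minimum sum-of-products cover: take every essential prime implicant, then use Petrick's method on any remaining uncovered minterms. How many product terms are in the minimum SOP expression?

[col 0] 0000*, 0011, 0100*, 0101*, 0110*, 1000*, 1001*, 1101*, 1110*, 1111*
[col 1] -000, -101, -110, 0-00, 01-0, 010-, 1-01, 100-, 11-1, 111-
Prime implicants: -000, -101, -110, 0-00, 0011, 01-0, 010-, 1-01, 100-, 11-1, 111-
PI chart (minterm → PIs covering it):
  0 | -000,0-00
  3 | 0011  (sole → essential)
  6 | -110,01-0
  9 | 1-01,100-
  13 | -101,1-01,11-1
  15 | 11-1,111-
Essential prime implicants: 0011
Petrick residual → -000, -110, 1-01, 11-1
Minimum SOP uses 5 PIs: b'c'd' + bcd' + a'b'cd + ac'd + abd

5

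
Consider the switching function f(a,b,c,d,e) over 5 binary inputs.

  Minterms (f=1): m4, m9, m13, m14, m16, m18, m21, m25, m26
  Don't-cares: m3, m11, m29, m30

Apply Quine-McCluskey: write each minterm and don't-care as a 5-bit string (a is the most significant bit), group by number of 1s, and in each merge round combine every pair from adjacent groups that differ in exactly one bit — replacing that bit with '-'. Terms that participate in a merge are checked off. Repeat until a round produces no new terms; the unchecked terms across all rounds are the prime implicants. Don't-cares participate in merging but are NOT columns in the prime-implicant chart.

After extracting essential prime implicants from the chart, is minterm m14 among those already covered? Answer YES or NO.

[col 0] 00011*, 00100, 01001*, 01011*, 01101*, 01110*, 10000*, 10010*, 10101*, 11001*, 11010*, 11101*, 11110*
[col 1] -1001*, -1101*, -1110, 0-011, 01-01*, 010-1, 1-010, 1-101, 100-0, 11-01*, 11-10
[col 2] -1-01
Prime implicants: -1-01, -1110, 0-011, 00100, 010-1, 1-010, 1-101, 100-0, 11-10
PI chart (minterm → PIs covering it):
  4 | 00100  (sole → essential)
  9 | -1-01,010-1
  13 | -1-01  (sole → essential)
  14 | -1110  (sole → essential)
  16 | 100-0  (sole → essential)
  18 | 1-010,100-0
  21 | 1-101  (sole → essential)
  25 | -1-01  (sole → essential)
  26 | 1-010,11-10
Essential prime implicants: -1-01, -1110, 00100, 1-101, 100-0

YES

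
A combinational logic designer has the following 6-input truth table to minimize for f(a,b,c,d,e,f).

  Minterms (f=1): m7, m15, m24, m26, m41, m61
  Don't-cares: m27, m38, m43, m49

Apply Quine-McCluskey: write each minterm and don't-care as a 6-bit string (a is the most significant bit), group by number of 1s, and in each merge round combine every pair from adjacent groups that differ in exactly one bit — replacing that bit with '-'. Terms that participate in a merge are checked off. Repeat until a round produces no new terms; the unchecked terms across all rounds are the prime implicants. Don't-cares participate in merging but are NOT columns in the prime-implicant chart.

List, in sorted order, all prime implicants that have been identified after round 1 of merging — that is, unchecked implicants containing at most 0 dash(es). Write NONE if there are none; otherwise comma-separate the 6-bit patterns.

100110, 110001, 111101

Round 0: 000111✓ 001111✓ 011000✓ 011010✓ 011011✓ 100110 101001✓ 101011✓ 110001 111101
Round 1: 00-111 0110-0 01101- 1010-1
PIs = {00-111, 0110-0, 01101-, 100110, 1010-1, 110001, 111101}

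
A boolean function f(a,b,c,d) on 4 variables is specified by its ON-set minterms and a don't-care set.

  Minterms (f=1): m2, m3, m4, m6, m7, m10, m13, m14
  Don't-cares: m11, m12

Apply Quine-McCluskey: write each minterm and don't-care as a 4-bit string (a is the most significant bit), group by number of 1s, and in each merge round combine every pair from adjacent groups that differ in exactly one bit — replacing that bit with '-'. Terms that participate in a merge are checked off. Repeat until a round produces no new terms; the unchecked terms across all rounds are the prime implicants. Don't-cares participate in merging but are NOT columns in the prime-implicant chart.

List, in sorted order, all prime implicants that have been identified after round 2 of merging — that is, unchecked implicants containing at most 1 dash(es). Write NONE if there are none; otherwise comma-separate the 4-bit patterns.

110-

size-2^0 implicants → 0010(✓)  0011(✓)  0100(✓)  0110(✓)  0111(✓)  1010(✓)  1011(✓)  1100(✓)  1101(✓)  1110(✓)
size-2^1 implicants → -010(✓)  -011(✓)  -100(✓)  -110(✓)  0-10(✓)  0-11(✓)  001-(✓)  01-0(✓)  011-(✓)  1-10(✓)  101-(✓)  11-0(✓)  110-
size-2^2 implicants → --10  -01-  -1-0  0-1-
Unchecked terms (primes): --10, -01-, -1-0, 0-1-, 110-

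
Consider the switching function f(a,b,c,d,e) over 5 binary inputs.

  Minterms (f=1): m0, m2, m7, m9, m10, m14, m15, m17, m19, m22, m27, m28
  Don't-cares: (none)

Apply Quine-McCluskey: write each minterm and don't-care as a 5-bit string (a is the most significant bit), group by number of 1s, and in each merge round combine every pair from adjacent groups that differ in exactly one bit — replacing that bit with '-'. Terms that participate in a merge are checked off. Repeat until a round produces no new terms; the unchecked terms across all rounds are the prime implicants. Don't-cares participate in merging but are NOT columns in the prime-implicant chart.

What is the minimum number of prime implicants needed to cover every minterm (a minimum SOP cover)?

size-2^0 implicants → 00000(✓)  00010(✓)  00111(✓)  01001  01010(✓)  01110(✓)  01111(✓)  10001(✓)  10011(✓)  10110  11011(✓)  11100
size-2^1 implicants → 0-010  0-111  000-0  01-10  0111-  1-011  100-1
Unchecked terms (primes): 0-010, 0-111, 000-0, 01-10, 01001, 0111-, 1-011, 100-1, 10110, 11100
Minterm coverage:
  m0 ⊆ 000-0 [E]
  m2 ⊆ 0-010,000-0
  m7 ⊆ 0-111 [E]
  m9 ⊆ 01001 [E]
  m10 ⊆ 0-010,01-10
  m14 ⊆ 01-10,0111-
  m15 ⊆ 0-111,0111-
  m17 ⊆ 100-1 [E]
  m19 ⊆ 1-011,100-1
  m22 ⊆ 10110 [E]
  m27 ⊆ 1-011 [E]
  m28 ⊆ 11100 [E]
E = {0-111, 000-0, 01001, 1-011, 100-1, 10110, 11100}
Petrick residual → 01-10
Cover = a'cde + a'b'c'e' + a'bde' + a'bc'd'e + ac'de + ab'c'e + ab'cde' + abcd'e'  |cover|=8

8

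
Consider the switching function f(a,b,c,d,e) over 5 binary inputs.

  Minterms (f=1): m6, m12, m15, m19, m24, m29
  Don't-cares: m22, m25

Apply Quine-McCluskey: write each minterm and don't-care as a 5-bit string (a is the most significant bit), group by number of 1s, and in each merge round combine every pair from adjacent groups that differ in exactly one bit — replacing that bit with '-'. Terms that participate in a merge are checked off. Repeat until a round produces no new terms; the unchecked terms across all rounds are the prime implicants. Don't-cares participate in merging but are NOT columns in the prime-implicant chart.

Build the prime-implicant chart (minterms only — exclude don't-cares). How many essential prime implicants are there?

6

Round 0: 00110✓ 01100 01111 10011 10110✓ 11000✓ 11001✓ 11101✓
Round 1: -0110 11-01 1100-
PIs = {-0110, 01100, 01111, 10011, 11-01, 1100-}
Coverage chart:
  m6: -0110 ←essential
  m12: 01100 ←essential
  m15: 01111 ←essential
  m19: 10011 ←essential
  m24: 1100- ←essential
  m29: 11-01 ←essential
Essential: -0110, 01100, 01111, 10011, 11-01, 1100-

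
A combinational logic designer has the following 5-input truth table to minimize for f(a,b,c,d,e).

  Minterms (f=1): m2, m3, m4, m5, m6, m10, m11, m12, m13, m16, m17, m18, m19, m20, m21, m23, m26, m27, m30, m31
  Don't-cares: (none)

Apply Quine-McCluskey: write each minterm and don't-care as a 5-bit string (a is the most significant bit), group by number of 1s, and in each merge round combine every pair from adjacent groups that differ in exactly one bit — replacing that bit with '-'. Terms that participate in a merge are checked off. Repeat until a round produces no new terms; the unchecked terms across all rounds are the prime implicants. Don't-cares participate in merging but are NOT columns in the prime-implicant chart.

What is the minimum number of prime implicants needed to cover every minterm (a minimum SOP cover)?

6

[col 0] 00010*, 00011*, 00100*, 00101*, 00110*, 01010*, 01011*, 01100*, 01101*, 10000*, 10001*, 10010*, 10011*, 10100*, 10101*, 10111*, 11010*, 11011*, 11110*, 11111*
[col 1] -0010*, -0011*, -0100*, -0101*, -1010*, -1011*, 0-010*, 0-011*, 0-100*, 0-101*, 00-10, 0001-*, 001-0, 0010-*, 0101-*, 0110-*, 1-010*, 1-011*, 1-111*, 10-00*, 10-01*, 10-11*, 100-0*, 100-1*, 1000-*, 1001-*, 101-1*, 1010-*, 11-10*, 11-11*, 1101-*, 1111-*
[col 2] --010*, --011*, -001-*, -010-, -101-*, 0-01-*, 0-10-, 1--11, 1-01-*, 10--1, 10-0-, 100--, 11-1-
[col 3] --01-
Prime implicants: --01-, -010-, 0-10-, 00-10, 001-0, 1--11, 10--1, 10-0-, 100--, 11-1-
PI chart (minterm → PIs covering it):
  2 | --01-,00-10
  3 | --01-  (sole → essential)
  4 | -010-,0-10-,001-0
  5 | -010-,0-10-
  6 | 00-10,001-0
  10 | --01-  (sole → essential)
  11 | --01-  (sole → essential)
  12 | 0-10-  (sole → essential)
  13 | 0-10-  (sole → essential)
  16 | 10-0-,100--
  17 | 10--1,10-0-,100--
  18 | --01-,100--
  19 | --01-,1--11,10--1,100--
  20 | -010-,10-0-
  21 | -010-,10--1,10-0-
  23 | 1--11,10--1
  26 | --01-,11-1-
  27 | --01-,1--11,11-1-
  30 | 11-1-  (sole → essential)
  31 | 1--11,11-1-
Essential prime implicants: --01-, 0-10-, 11-1-
Petrick residual → 00-10, 1--11, 10-0-
Minimum SOP uses 6 PIs: c'd + a'cd' + a'b'de' + ade + ab'd' + abd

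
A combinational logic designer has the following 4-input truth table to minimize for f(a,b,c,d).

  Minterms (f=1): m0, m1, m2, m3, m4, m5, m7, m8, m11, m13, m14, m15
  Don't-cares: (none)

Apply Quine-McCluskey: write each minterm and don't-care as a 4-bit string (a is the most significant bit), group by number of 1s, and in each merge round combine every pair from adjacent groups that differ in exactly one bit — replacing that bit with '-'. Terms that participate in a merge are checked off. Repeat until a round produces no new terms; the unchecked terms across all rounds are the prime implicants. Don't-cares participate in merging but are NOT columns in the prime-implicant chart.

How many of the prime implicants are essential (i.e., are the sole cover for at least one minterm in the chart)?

6

size-2^0 implicants → 0000(✓)  0001(✓)  0010(✓)  0011(✓)  0100(✓)  0101(✓)  0111(✓)  1000(✓)  1011(✓)  1101(✓)  1110(✓)  1111(✓)
size-2^1 implicants → -000  -011(✓)  -101(✓)  -111(✓)  0-00(✓)  0-01(✓)  0-11(✓)  00-0(✓)  00-1(✓)  000-(✓)  001-(✓)  01-1(✓)  010-(✓)  1-11(✓)  11-1(✓)  111-
size-2^2 implicants → --11  -1-1  0--1  0-0-  00--
Unchecked terms (primes): --11, -000, -1-1, 0--1, 0-0-, 00--, 111-
Minterm coverage:
  m0 ⊆ -000,0-0-,00--
  m1 ⊆ 0--1,0-0-,00--
  m2 ⊆ 00-- [E]
  m3 ⊆ --11,0--1,00--
  m4 ⊆ 0-0- [E]
  m5 ⊆ -1-1,0--1,0-0-
  m7 ⊆ --11,-1-1,0--1
  m8 ⊆ -000 [E]
  m11 ⊆ --11 [E]
  m13 ⊆ -1-1 [E]
  m14 ⊆ 111- [E]
  m15 ⊆ --11,-1-1,111-
E = {--11, -000, -1-1, 0-0-, 00--, 111-}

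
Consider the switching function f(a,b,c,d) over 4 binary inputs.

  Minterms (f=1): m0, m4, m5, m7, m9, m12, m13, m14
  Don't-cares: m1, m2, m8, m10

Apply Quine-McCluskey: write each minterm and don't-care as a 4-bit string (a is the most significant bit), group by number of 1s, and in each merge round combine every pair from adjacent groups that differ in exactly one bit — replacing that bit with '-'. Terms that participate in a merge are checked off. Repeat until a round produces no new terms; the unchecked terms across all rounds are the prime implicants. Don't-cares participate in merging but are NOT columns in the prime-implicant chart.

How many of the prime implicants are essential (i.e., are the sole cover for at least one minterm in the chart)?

[col 0] 0000*, 0001*, 0010*, 0100*, 0101*, 0111*, 1000*, 1001*, 1010*, 1100*, 1101*, 1110*
[col 1] -000*, -001*, -010*, -100*, -101*, 0-00*, 0-01*, 00-0*, 000-*, 01-1, 010-*, 1-00*, 1-01*, 1-10*, 10-0*, 100-*, 11-0*, 110-*
[col 2] --00*, --01*, -0-0, -00-*, -10-*, 0-0-*, 1--0, 1-0-*
[col 3] --0-
Prime implicants: --0-, -0-0, 01-1, 1--0
PI chart (minterm → PIs covering it):
  0 | --0-,-0-0
  4 | --0-  (sole → essential)
  5 | --0-,01-1
  7 | 01-1  (sole → essential)
  9 | --0-  (sole → essential)
  12 | --0-,1--0
  13 | --0-  (sole → essential)
  14 | 1--0  (sole → essential)
Essential prime implicants: --0-, 01-1, 1--0

3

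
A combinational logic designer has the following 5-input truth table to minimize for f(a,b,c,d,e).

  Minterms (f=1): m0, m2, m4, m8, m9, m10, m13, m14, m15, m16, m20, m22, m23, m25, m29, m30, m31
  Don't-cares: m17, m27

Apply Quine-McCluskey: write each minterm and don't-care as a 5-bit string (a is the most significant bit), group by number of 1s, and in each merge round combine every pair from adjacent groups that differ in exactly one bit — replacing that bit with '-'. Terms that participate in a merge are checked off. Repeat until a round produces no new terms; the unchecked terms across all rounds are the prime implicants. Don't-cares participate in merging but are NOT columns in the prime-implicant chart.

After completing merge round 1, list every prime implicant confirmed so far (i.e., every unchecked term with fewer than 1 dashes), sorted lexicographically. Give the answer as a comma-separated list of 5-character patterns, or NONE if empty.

[col 0] 00000*, 00010*, 00100*, 01000*, 01001*, 01010*, 01101*, 01110*, 01111*, 10000*, 10001*, 10100*, 10110*, 10111*, 11001*, 11011*, 11101*, 11110*, 11111*
[col 1] -0000*, -0100*, -1001*, -1101*, -1110*, -1111*, 0-000*, 0-010*, 00-00*, 000-0*, 01-01*, 01-10, 010-0*, 0100-, 011-1*, 0111-*, 1-001, 1-110*, 1-111*, 10-00*, 1000-, 101-0, 1011-*, 11-01*, 11-11*, 110-1*, 111-1*, 1111-*
[col 2] -0-00, -1-01, -11-1, -111-, 0-0-0, 1-11-, 11--1
Prime implicants: -0-00, -1-01, -11-1, -111-, 0-0-0, 01-10, 0100-, 1-001, 1-11-, 1000-, 101-0, 11--1

NONE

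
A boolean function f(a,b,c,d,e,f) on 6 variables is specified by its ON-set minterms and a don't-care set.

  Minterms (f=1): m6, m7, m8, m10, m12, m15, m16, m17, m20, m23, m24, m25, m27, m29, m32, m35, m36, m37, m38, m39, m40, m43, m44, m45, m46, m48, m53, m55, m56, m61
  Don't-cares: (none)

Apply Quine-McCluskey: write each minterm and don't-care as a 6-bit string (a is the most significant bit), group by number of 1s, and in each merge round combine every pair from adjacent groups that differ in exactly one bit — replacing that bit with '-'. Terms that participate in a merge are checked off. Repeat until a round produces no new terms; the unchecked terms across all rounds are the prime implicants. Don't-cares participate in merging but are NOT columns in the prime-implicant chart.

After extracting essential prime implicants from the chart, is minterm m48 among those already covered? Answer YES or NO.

NO

Round 0: 000110✓ 000111✓ 001000✓ 001010✓ 001100✓ 001111✓ 010000✓ 010001✓ 010100✓ 010111✓ 011000✓ 011001✓ 011011✓ 011101✓ 100000✓ 100011✓ 100100✓ 100101✓ 100110✓ 100111✓ 101000✓ 101011✓ 101100✓ 101101✓ 101110✓ 110000✓ 110101✓ 110111✓ 111000✓ 111101✓
Round 1: -00110✓ -00111✓ -01000✓ -01100✓ -10000✓ -10111✓ -11000✓ -11101 0-0111✓ 0-1000✓ 00-111 00011-✓ 001-00✓ 0010-0 01-000✓ 01-001✓ 010-00 01000-✓ 011-01 0110-1 01100-✓ 1-0000✓ 1-0101✓ 1-0111✓ 1-1000✓ 1-1101✓ 10-000✓ 10-011 10-100✓ 10-101✓ 10-110✓ 100-00✓ 100-11 1001-0✓ 1001-1✓ 10010-✓ 10011-✓ 101-00✓ 1011-0✓ 10110-✓ 11-000✓ 11-101✓ 1101-1✓
Round 2: --0111 --1000 -0011- -01-00 -1-000 01-00- 1--000 1--101 1-01-1 10--00 10-1-0 10-10- 1001--
PIs = {--0111, --1000, -0011-, -01-00, -1-000, -11101, 00-111, 0010-0, 01-00-, 010-00, 011-01, 0110-1, 1--000, 1--101, 1-01-1, 10--00, 10-011, 10-1-0, 10-10-, 100-11, 1001--}
Coverage chart:
  m6: -0011- ←essential
  m7: --0111,-0011-,00-111
  m8: --1000,-01-00,0010-0
  m10: 0010-0 ←essential
  m12: -01-00 ←essential
  m15: 00-111 ←essential
  m16: -1-000,01-00-,010-00
  m17: 01-00- ←essential
  m20: 010-00 ←essential
  m23: --0111 ←essential
  m24: --1000,-1-000,01-00-
  m25: 01-00-,011-01,0110-1
  m27: 0110-1 ←essential
  m29: -11101,011-01
  m32: 1--000,10--00
  m35: 10-011,100-11
  m36: 10--00,10-1-0,10-10-,1001--
  m37: 1--101,1-01-1,10-10-,1001--
  m38: -0011-,10-1-0,1001--
  m39: --0111,-0011-,1-01-1,100-11,1001--
  m40: --1000,-01-00,1--000,10--00
  m43: 10-011 ←essential
  m44: -01-00,10--00,10-1-0,10-10-
  m45: 1--101,10-10-
  m46: 10-1-0 ←essential
  m48: -1-000,1--000
  m53: 1--101,1-01-1
  m55: --0111,1-01-1
  m56: --1000,-1-000,1--000
  m61: -11101,1--101
Essential: --0111, -0011-, -01-00, 00-111, 0010-0, 01-00-, 010-00, 0110-1, 10-011, 10-1-0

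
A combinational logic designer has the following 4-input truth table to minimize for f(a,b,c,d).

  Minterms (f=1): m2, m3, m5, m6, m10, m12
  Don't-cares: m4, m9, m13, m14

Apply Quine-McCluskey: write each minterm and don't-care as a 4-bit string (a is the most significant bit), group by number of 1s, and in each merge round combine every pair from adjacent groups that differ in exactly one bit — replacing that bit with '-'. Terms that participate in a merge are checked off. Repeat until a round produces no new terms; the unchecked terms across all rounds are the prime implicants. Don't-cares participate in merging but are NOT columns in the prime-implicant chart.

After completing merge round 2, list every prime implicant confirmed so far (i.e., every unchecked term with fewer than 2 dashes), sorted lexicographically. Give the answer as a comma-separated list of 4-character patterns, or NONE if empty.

Round 0: 0010✓ 0011✓ 0100✓ 0101✓ 0110✓ 1001✓ 1010✓ 1100✓ 1101✓ 1110✓
Round 1: -010✓ -100✓ -101✓ -110✓ 0-10✓ 001- 01-0✓ 010-✓ 1-01 1-10✓ 11-0✓ 110-✓
Round 2: --10 -1-0 -10-
PIs = {--10, -1-0, -10-, 001-, 1-01}

001-, 1-01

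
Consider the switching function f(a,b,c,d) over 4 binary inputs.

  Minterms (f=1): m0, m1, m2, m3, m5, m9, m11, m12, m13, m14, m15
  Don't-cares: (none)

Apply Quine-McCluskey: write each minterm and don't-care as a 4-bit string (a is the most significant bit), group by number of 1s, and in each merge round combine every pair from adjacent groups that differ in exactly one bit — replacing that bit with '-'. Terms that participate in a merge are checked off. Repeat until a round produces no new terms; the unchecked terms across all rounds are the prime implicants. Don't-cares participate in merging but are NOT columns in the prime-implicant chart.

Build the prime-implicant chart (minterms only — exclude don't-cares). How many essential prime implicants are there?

size-2^0 implicants → 0000(✓)  0001(✓)  0010(✓)  0011(✓)  0101(✓)  1001(✓)  1011(✓)  1100(✓)  1101(✓)  1110(✓)  1111(✓)
size-2^1 implicants → -001(✓)  -011(✓)  -101(✓)  0-01(✓)  00-0(✓)  00-1(✓)  000-(✓)  001-(✓)  1-01(✓)  1-11(✓)  10-1(✓)  11-0(✓)  11-1(✓)  110-(✓)  111-(✓)
size-2^2 implicants → --01  -0-1  00--  1--1  11--
Unchecked terms (primes): --01, -0-1, 00--, 1--1, 11--
Minterm coverage:
  m0 ⊆ 00-- [E]
  m1 ⊆ --01,-0-1,00--
  m2 ⊆ 00-- [E]
  m3 ⊆ -0-1,00--
  m5 ⊆ --01 [E]
  m9 ⊆ --01,-0-1,1--1
  m11 ⊆ -0-1,1--1
  m12 ⊆ 11-- [E]
  m13 ⊆ --01,1--1,11--
  m14 ⊆ 11-- [E]
  m15 ⊆ 1--1,11--
E = {--01, 00--, 11--}

3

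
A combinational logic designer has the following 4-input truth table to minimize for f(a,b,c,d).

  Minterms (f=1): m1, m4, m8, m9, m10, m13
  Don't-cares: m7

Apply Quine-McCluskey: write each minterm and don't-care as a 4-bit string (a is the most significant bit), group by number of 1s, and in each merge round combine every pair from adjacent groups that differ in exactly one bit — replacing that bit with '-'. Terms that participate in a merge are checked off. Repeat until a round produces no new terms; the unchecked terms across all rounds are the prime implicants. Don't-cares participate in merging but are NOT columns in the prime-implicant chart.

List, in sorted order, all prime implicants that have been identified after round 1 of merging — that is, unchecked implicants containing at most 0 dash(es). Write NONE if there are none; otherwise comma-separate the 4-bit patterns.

0100, 0111

size-2^0 implicants → 0001(✓)  0100  0111  1000(✓)  1001(✓)  1010(✓)  1101(✓)
size-2^1 implicants → -001  1-01  10-0  100-
Unchecked terms (primes): -001, 0100, 0111, 1-01, 10-0, 100-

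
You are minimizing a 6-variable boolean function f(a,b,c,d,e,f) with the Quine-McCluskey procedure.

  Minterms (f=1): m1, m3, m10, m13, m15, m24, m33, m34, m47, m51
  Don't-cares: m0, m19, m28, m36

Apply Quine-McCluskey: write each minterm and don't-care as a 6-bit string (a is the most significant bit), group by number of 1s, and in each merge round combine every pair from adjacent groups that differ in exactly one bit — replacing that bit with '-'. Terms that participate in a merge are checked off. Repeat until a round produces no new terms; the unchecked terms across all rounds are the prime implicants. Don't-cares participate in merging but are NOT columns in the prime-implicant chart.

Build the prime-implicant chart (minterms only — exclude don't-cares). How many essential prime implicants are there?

7

size-2^0 implicants → 000000(✓)  000001(✓)  000011(✓)  001010  001101(✓)  001111(✓)  010011(✓)  011000(✓)  011100(✓)  100001(✓)  100010  100100  101111(✓)  110011(✓)
size-2^1 implicants → -00001  -01111  -10011  0-0011  0000-1  00000-  0011-1  011-00
Unchecked terms (primes): -00001, -01111, -10011, 0-0011, 0000-1, 00000-, 001010, 0011-1, 011-00, 100010, 100100
Minterm coverage:
  m1 ⊆ -00001,0000-1,00000-
  m3 ⊆ 0-0011,0000-1
  m10 ⊆ 001010 [E]
  m13 ⊆ 0011-1 [E]
  m15 ⊆ -01111,0011-1
  m24 ⊆ 011-00 [E]
  m33 ⊆ -00001 [E]
  m34 ⊆ 100010 [E]
  m47 ⊆ -01111 [E]
  m51 ⊆ -10011 [E]
E = {-00001, -01111, -10011, 001010, 0011-1, 011-00, 100010}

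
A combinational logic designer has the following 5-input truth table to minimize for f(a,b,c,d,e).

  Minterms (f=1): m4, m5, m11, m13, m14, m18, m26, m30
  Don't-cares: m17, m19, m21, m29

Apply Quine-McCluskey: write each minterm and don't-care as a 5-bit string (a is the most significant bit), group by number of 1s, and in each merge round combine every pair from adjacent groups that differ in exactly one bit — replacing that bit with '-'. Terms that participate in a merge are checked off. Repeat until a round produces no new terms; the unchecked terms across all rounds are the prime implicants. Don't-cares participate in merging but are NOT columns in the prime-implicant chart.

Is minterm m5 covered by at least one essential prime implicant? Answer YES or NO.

YES

Round 0: 00100✓ 00101✓ 01011 01101✓ 01110✓ 10001✓ 10010✓ 10011✓ 10101✓ 11010✓ 11101✓ 11110✓
Round 1: -0101✓ -1101✓ -1110 0-101✓ 0010- 1-010 1-101✓ 10-01 100-1 1001- 11-10
Round 2: --101
PIs = {--101, -1110, 0010-, 01011, 1-010, 10-01, 100-1, 1001-, 11-10}
Coverage chart:
  m4: 0010- ←essential
  m5: --101,0010-
  m11: 01011 ←essential
  m13: --101 ←essential
  m14: -1110 ←essential
  m18: 1-010,1001-
  m26: 1-010,11-10
  m30: -1110,11-10
Essential: --101, -1110, 0010-, 01011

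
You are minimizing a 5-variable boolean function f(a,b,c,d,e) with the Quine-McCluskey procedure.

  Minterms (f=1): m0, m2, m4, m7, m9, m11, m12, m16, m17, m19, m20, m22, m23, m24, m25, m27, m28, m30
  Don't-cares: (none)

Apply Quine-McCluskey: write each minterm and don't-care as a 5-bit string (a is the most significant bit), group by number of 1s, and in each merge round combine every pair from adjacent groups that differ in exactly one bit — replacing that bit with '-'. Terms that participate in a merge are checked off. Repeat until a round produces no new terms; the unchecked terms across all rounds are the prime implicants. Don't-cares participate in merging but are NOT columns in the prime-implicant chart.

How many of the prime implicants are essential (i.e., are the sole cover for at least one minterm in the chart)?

Round 0: 00000✓ 00010✓ 00100✓ 00111✓ 01001✓ 01011✓ 01100✓ 10000✓ 10001✓ 10011✓ 10100✓ 10110✓ 10111✓ 11000✓ 11001✓ 11011✓ 11100✓ 11110✓
Round 1: -0000✓ -0100✓ -0111 -1001✓ -1011✓ -1100✓ 0-100✓ 00-00✓ 000-0 010-1✓ 1-000✓ 1-001✓ 1-011✓ 1-100✓ 1-110✓ 10-00✓ 10-11 100-1✓ 1000-✓ 101-0✓ 1011- 11-00✓ 110-1✓ 1100-✓ 111-0✓
Round 2: --100 -0-00 -10-1 1--00 1-0-1 1-00- 1-1-0
PIs = {--100, -0-00, -0111, -10-1, 000-0, 1--00, 1-0-1, 1-00-, 1-1-0, 10-11, 1011-}
Coverage chart:
  m0: -0-00,000-0
  m2: 000-0 ←essential
  m4: --100,-0-00
  m7: -0111 ←essential
  m9: -10-1 ←essential
  m11: -10-1 ←essential
  m12: --100 ←essential
  m16: -0-00,1--00,1-00-
  m17: 1-0-1,1-00-
  m19: 1-0-1,10-11
  m20: --100,-0-00,1--00,1-1-0
  m22: 1-1-0,1011-
  m23: -0111,10-11,1011-
  m24: 1--00,1-00-
  m25: -10-1,1-0-1,1-00-
  m27: -10-1,1-0-1
  m28: --100,1--00,1-1-0
  m30: 1-1-0 ←essential
Essential: --100, -0111, -10-1, 000-0, 1-1-0

5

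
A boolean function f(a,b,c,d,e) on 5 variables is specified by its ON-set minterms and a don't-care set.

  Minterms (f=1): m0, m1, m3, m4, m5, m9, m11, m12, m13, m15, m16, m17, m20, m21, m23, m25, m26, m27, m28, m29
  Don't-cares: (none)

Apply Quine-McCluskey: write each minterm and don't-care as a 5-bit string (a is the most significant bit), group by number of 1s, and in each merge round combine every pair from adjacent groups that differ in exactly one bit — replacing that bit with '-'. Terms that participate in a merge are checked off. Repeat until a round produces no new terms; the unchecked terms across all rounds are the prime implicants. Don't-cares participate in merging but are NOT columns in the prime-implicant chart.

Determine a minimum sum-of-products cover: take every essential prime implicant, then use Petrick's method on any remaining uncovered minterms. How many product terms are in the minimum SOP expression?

[col 0] 00000*, 00001*, 00011*, 00100*, 00101*, 01001*, 01011*, 01100*, 01101*, 01111*, 10000*, 10001*, 10100*, 10101*, 10111*, 11001*, 11010*, 11011*, 11100*, 11101*
[col 1] -0000*, -0001*, -0100*, -0101*, -1001*, -1011*, -1100*, -1101*, 0-001*, 0-011*, 0-100*, 0-101*, 00-00*, 00-01*, 000-1*, 0000-*, 0010-*, 01-01*, 01-11*, 010-1*, 011-1*, 0110-*, 1-001*, 1-100*, 1-101*, 10-00*, 10-01*, 1000-*, 101-1, 1010-*, 11-01*, 110-1*, 1101-, 1110-*
[col 2] --001*, --100*, --101*, -0-00*, -0-01*, -000-*, -010-*, -1-01*, -10-1, -110-*, 0--01*, 0-0-1, 0-10-*, 00-0-*, 01--1, 1--01*, 1-10-*, 10-0-*
[col 3] ---01, --10-, -0-0-
Prime implicants: ---01, --10-, -0-0-, -10-1, 0-0-1, 01--1, 101-1, 1101-
PI chart (minterm → PIs covering it):
  0 | -0-0-  (sole → essential)
  1 | ---01,-0-0-,0-0-1
  3 | 0-0-1  (sole → essential)
  4 | --10-,-0-0-
  5 | ---01,--10-,-0-0-
  9 | ---01,-10-1,0-0-1,01--1
  11 | -10-1,0-0-1,01--1
  12 | --10-  (sole → essential)
  13 | ---01,--10-,01--1
  15 | 01--1  (sole → essential)
  16 | -0-0-  (sole → essential)
  17 | ---01,-0-0-
  20 | --10-,-0-0-
  21 | ---01,--10-,-0-0-,101-1
  23 | 101-1  (sole → essential)
  25 | ---01,-10-1
  26 | 1101-  (sole → essential)
  27 | -10-1,1101-
  28 | --10-  (sole → essential)
  29 | ---01,--10-
Essential prime implicants: --10-, -0-0-, 0-0-1, 01--1, 101-1, 1101-
Petrick residual → ---01
Minimum SOP uses 7 PIs: d'e + cd' + b'd' + a'c'e + a'be + ab'ce + abc'd

7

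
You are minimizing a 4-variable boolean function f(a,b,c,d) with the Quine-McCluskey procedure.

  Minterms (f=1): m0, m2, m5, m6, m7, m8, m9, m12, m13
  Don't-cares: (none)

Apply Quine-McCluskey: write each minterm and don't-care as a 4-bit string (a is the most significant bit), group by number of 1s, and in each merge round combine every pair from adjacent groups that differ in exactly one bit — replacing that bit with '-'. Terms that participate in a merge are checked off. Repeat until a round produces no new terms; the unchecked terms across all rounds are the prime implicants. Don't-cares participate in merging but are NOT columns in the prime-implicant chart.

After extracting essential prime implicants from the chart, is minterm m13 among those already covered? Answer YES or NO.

Round 0: 0000✓ 0010✓ 0101✓ 0110✓ 0111✓ 1000✓ 1001✓ 1100✓ 1101✓
Round 1: -000 -101 0-10 00-0 01-1 011- 1-00✓ 1-01✓ 100-✓ 110-✓
Round 2: 1-0-
PIs = {-000, -101, 0-10, 00-0, 01-1, 011-, 1-0-}
Coverage chart:
  m0: -000,00-0
  m2: 0-10,00-0
  m5: -101,01-1
  m6: 0-10,011-
  m7: 01-1,011-
  m8: -000,1-0-
  m9: 1-0- ←essential
  m12: 1-0- ←essential
  m13: -101,1-0-
Essential: 1-0-

YES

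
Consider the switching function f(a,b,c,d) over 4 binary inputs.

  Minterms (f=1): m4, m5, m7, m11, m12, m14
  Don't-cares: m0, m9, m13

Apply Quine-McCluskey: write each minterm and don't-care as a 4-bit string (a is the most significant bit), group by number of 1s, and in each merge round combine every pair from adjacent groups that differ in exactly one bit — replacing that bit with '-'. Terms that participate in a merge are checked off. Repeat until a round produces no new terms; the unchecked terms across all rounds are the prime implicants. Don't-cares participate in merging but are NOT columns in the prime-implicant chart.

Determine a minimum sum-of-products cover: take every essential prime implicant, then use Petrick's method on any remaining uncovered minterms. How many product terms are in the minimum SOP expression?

[col 0] 0000*, 0100*, 0101*, 0111*, 1001*, 1011*, 1100*, 1101*, 1110*
[col 1] -100*, -101*, 0-00, 01-1, 010-*, 1-01, 10-1, 11-0, 110-*
[col 2] -10-
Prime implicants: -10-, 0-00, 01-1, 1-01, 10-1, 11-0
PI chart (minterm → PIs covering it):
  4 | -10-,0-00
  5 | -10-,01-1
  7 | 01-1  (sole → essential)
  11 | 10-1  (sole → essential)
  12 | -10-,11-0
  14 | 11-0  (sole → essential)
Essential prime implicants: 01-1, 10-1, 11-0
Petrick residual → -10-
Minimum SOP uses 4 PIs: bc' + a'bd + ab'd + abd'

4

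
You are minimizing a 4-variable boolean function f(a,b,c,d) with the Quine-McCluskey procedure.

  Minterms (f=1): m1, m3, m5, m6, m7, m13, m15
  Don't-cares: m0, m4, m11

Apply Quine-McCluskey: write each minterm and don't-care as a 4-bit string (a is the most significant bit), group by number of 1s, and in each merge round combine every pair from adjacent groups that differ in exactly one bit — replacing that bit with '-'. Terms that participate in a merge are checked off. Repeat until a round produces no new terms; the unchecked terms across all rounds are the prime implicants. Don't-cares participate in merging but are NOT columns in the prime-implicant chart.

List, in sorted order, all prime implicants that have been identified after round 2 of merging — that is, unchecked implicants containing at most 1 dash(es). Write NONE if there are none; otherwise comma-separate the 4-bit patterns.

NONE

size-2^0 implicants → 0000(✓)  0001(✓)  0011(✓)  0100(✓)  0101(✓)  0110(✓)  0111(✓)  1011(✓)  1101(✓)  1111(✓)
size-2^1 implicants → -011(✓)  -101(✓)  -111(✓)  0-00(✓)  0-01(✓)  0-11(✓)  00-1(✓)  000-(✓)  01-0(✓)  01-1(✓)  010-(✓)  011-(✓)  1-11(✓)  11-1(✓)
size-2^2 implicants → --11  -1-1  0--1  0-0-  01--
Unchecked terms (primes): --11, -1-1, 0--1, 0-0-, 01--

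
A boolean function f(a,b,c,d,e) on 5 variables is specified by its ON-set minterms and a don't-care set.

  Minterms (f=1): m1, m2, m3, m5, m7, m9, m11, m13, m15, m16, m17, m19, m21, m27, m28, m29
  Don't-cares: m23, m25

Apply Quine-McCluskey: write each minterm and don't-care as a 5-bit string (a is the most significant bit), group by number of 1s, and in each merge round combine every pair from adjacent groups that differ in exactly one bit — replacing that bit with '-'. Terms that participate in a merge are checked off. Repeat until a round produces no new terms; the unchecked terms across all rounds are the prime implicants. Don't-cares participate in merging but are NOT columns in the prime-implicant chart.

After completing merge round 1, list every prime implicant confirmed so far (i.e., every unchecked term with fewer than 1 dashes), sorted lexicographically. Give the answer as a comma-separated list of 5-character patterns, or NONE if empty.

NONE

Round 0: 00001✓ 00010✓ 00011✓ 00101✓ 00111✓ 01001✓ 01011✓ 01101✓ 01111✓ 10000✓ 10001✓ 10011✓ 10101✓ 10111✓ 11001✓ 11011✓ 11100✓ 11101✓
Round 1: -0001✓ -0011✓ -0101✓ -0111✓ -1001✓ -1011✓ -1101✓ 0-001✓ 0-011✓ 0-101✓ 0-111✓ 00-01✓ 00-11✓ 000-1✓ 0001- 001-1✓ 01-01✓ 01-11✓ 010-1✓ 011-1✓ 1-001✓ 1-011✓ 1-101✓ 10-01✓ 10-11✓ 100-1✓ 1000- 101-1✓ 11-01✓ 110-1✓ 1110-
Round 2: --001✓ --011✓ --101✓ -0-01✓ -0-11✓ -00-1✓ -01-1✓ -1-01✓ -10-1✓ 0--01✓ 0--11✓ 0-0-1✓ 0-1-1✓ 00--1✓ 01--1✓ 1--01✓ 1-0-1✓ 10--1✓
Round 3: ---01 --0-1 -0--1 0---1
PIs = {---01, --0-1, -0--1, 0---1, 0001-, 1000-, 1110-}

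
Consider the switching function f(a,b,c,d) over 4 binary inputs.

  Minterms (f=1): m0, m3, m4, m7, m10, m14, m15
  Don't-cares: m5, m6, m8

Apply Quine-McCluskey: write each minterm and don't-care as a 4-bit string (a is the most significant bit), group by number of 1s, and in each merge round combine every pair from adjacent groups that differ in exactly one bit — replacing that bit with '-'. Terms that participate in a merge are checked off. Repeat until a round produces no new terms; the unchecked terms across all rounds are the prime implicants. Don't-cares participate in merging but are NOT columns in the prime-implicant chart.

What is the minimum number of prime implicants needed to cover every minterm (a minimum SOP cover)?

Round 0: 0000✓ 0011✓ 0100✓ 0101✓ 0110✓ 0111✓ 1000✓ 1010✓ 1110✓ 1111✓
Round 1: -000 -110✓ -111✓ 0-00 0-11 01-0✓ 01-1✓ 010-✓ 011-✓ 1-10 10-0 111-✓
Round 2: -11- 01--
PIs = {-000, -11-, 0-00, 0-11, 01--, 1-10, 10-0}
Coverage chart:
  m0: -000,0-00
  m3: 0-11 ←essential
  m4: 0-00,01--
  m7: -11-,0-11,01--
  m10: 1-10,10-0
  m14: -11-,1-10
  m15: -11- ←essential
Essential: -11-, 0-11
Petrick residual → 0-00, 1-10
Min cover (4 terms): bc + a'c'd' + a'cd + acd'

4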